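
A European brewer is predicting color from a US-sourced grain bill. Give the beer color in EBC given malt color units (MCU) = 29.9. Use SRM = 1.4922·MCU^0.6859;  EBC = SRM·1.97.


SRM = 1.4922·29.9^0.6859 = 15.3458
EBC = 15.3458·1.97

30.2313 EBC


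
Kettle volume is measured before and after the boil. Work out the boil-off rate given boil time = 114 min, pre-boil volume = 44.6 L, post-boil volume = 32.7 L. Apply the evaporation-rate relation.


rate = (V_pre − V_post) / (t_min/60)
rate = (44.6 − 32.7) / (114/60)

6.2632 L/hr


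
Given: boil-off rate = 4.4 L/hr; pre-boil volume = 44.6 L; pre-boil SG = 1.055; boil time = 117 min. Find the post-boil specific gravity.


V_post = V_pre − rate·(t/60);  SG_post = 1 + (SG_pre−1)·V_pre/V_post
V_post = 44.6 − 4.4·(117/60) = 36.0200
SG_post = 1 + (1.055 − 1)·44.6/36.0200

1.0681


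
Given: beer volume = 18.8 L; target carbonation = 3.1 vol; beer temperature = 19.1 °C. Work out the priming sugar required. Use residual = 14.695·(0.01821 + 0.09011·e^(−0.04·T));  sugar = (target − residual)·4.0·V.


residual = 14.695·(0.01821 + 0.09011·e^(−0.04·19.1)) = 0.8844
sugar = (3.1 − 0.8844)·4.0·18.8

166.6137 g


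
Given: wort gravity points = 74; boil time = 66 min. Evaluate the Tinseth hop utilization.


U = 1.65·0.000125^(GP/1000) · (1 − e^(−0.04·t))/4.15
bigness = 1.65·0.000125^(74/1000) = 0.8485
boil_factor = (1 − e^(−0.04·66))/4.15 = 0.2238
U = 0.8485 · 0.2238

0.1899


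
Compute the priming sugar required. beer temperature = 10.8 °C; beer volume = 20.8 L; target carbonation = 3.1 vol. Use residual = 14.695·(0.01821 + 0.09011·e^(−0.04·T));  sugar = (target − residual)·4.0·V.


residual = 14.695·(0.01821 + 0.09011·e^(−0.04·10.8)) = 1.1273
sugar = (3.1 − 1.1273)·4.0·20.8

164.1322 g


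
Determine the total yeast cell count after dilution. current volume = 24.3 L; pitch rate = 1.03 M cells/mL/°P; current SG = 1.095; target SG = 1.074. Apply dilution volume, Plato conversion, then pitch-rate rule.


V_w = V·((SG_c−1)/(SG_t−1)−1);  °P = 259 − 259/SG_t;  cells = rate·(V+V_w)·°P
V_w = 24.3·((1.095−1)/(1.074−1)−1) = 6.8959
V_final = 24.3 + 6.8959 = 31.1959
°P = 259 − 259/1.074 = 17.8454
cells = 1.03·31.1959·17.8454

573.4065 billion cells


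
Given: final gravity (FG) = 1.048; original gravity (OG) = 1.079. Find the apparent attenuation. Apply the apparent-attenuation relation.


AA = (OG − FG)/(OG − 1) · 100
AA = (1.079 − 1.048)/(1.079 − 1) · 100

39.2405 %


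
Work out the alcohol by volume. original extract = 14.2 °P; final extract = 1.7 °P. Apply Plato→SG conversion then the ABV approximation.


SG = 259/(259 − P);  ABV = (OG − FG)·131.25
OG = 259/(259 − 14.2) = 1.0580
FG = 259/(259 − 1.7) = 1.0066
ABV = (1.0580 − 1.0066)·131.25

6.7462 % ABV


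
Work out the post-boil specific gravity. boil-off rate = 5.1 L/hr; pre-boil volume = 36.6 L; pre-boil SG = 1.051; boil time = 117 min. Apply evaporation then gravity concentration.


V_post = V_pre − rate·(t/60);  SG_post = 1 + (SG_pre−1)·V_pre/V_post
V_post = 36.6 − 5.1·(117/60) = 26.6550
SG_post = 1 + (1.051 − 1)·36.6/26.6550

1.0700


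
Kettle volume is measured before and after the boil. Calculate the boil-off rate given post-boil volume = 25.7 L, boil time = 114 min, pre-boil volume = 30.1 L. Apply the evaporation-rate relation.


rate = (V_pre − V_post) / (t_min/60)
rate = (30.1 − 25.7) / (114/60)

2.3158 L/hr


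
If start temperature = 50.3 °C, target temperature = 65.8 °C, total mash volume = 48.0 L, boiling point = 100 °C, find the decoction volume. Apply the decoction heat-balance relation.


V_dec = V_total·(T_target − T_start)/(T_boil − T_start)
V_dec = 48.0·(65.8 − 50.3)/(100 − 50.3)

14.9698 L


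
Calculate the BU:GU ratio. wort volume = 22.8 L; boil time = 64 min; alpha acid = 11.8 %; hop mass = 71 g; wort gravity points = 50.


U = 1.65·0.000125^(GP/1000)·(1−e^(−0.04t))/4.15;  IBU = (α/100)·m·U·1000/V;  BU:GU = IBU/GP
U = 1.65·0.000125^(50/1000)·(1−e^(−0.04·64))/4.15 = 0.2341
IBU = (11.8/100)·71·0.2341·1000/22.8 = 86.0092
BU:GU = 86.0092/50

1.7202


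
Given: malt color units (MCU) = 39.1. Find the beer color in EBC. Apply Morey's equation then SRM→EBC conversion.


SRM = 1.4922·MCU^0.6859;  EBC = SRM·1.97
SRM = 1.4922·39.1^0.6859 = 18.4460
EBC = 18.4460·1.97

36.3385 EBC


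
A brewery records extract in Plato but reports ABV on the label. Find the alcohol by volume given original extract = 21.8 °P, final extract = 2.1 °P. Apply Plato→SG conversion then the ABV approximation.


SG = 259/(259 − P);  ABV = (OG − FG)·131.25
OG = 259/(259 − 21.8) = 1.0919
FG = 259/(259 − 2.1) = 1.0082
ABV = (1.0919 − 1.0082)·131.25

10.9897 % ABV


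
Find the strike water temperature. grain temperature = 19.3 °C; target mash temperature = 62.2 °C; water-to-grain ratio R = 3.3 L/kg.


T_strike = (0.41/R)·(T_mash − T_grain) + T_mash
T_strike = (0.41/3.3)·(62.2 − 19.3) + 62.2

67.5300 °C


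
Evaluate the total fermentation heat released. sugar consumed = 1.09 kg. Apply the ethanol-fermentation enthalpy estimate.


Q = m_sugar · 590 kJ/kg
Q = 1.09 · 590

643.1000 kJ


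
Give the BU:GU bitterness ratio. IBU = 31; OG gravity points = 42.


BU:GU = IBU / OG_points
BU:GU = 31 / 42

0.7381


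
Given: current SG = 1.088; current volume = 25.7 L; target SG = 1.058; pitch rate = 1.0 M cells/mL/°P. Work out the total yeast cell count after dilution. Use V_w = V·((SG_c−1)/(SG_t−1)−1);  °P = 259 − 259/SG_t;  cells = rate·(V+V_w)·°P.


V_w = 25.7·((1.088−1)/(1.058−1)−1) = 13.2931
V_final = 25.7 + 13.2931 = 38.9931
°P = 259 − 259/1.058 = 14.1985
cells = 1.0·38.9931·14.1985

553.6431 billion cells


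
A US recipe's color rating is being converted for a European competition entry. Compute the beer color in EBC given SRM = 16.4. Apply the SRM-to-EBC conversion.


EBC = SRM · 1.97
EBC = 16.4 · 1.97

32.3080 EBC


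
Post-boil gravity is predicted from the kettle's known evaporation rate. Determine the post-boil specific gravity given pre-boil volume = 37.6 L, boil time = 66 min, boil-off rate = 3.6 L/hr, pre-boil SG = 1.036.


V_post = V_pre − rate·(t/60);  SG_post = 1 + (SG_pre−1)·V_pre/V_post
V_post = 37.6 − 3.6·(66/60) = 33.6400
SG_post = 1 + (1.036 − 1)·37.6/33.6400

1.0402


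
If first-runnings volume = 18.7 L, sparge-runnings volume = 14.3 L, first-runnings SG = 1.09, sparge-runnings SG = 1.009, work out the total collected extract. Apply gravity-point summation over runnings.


total = Σ (SG_i − 1)·1000·V_i
first = (1.09 − 1)·1000·18.7 = 1683.0000
sparge = (1.009 − 1)·1000·14.3 = 128.7000
total = 1683.0000 + 128.7000

1811.7000 gravity·L


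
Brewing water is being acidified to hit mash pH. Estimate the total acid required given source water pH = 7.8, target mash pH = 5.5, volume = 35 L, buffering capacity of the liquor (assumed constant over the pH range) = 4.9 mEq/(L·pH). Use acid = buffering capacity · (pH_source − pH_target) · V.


acid = 4.9 · (7.8 − 5.5) · 35

394.4500 mEq


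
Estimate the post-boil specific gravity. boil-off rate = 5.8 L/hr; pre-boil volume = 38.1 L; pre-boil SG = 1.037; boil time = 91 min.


V_post = V_pre − rate·(t/60);  SG_post = 1 + (SG_pre−1)·V_pre/V_post
V_post = 38.1 − 5.8·(91/60) = 29.3033
SG_post = 1 + (1.037 − 1)·38.1/29.3033

1.0481


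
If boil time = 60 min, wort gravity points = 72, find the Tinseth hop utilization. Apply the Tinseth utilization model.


U = 1.65·0.000125^(GP/1000) · (1 − e^(−0.04·t))/4.15
bigness = 1.65·0.000125^(72/1000) = 0.8639
boil_factor = (1 − e^(−0.04·60))/4.15 = 0.2191
U = 0.8639 · 0.2191

0.1893


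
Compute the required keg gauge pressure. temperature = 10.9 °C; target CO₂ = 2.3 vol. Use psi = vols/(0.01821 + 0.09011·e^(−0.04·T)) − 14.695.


psi = 2.3/(0.01821 + 0.09011·e^(−0.04·10.9)) − 14.695

15.3795 psi


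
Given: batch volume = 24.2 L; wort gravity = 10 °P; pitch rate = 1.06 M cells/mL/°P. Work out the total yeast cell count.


cells (billions) = rate · V_L · °P
cells = 1.06 · 24.2 · 10

256.5200 billion cells


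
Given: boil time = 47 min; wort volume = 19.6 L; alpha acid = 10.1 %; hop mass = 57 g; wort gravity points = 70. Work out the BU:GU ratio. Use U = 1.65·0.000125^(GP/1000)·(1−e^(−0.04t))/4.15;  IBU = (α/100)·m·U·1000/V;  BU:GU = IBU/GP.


U = 1.65·0.000125^(70/1000)·(1−e^(−0.04·47))/4.15 = 0.1796
IBU = (10.1/100)·57·0.1796·1000/19.6 = 52.7537
BU:GU = 52.7537/70

0.7536


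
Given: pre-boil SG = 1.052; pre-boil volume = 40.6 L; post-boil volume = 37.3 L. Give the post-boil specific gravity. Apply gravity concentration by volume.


SG_post = 1 + (SG_pre − 1)·V_pre/V_post
pts_pre = (1.052 − 1)·1000 = 52.0000
pts_post = 52.0000·40.6/37.3 = 56.6005
SG_post = 1 + 56.6005/1000

1.0566


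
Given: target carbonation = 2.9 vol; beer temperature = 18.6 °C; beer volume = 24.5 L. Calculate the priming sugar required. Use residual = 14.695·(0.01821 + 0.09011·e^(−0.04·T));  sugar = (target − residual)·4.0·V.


residual = 14.695·(0.01821 + 0.09011·e^(−0.04·18.6)) = 0.8969
sugar = (2.9 − 0.8969)·4.0·24.5

196.3085 g


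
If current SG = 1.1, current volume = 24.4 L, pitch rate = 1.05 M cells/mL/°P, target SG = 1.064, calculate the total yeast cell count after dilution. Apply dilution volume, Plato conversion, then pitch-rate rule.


V_w = V·((SG_c−1)/(SG_t−1)−1);  °P = 259 − 259/SG_t;  cells = rate·(V+V_w)·°P
V_w = 24.4·((1.1−1)/(1.064−1)−1) = 13.7250
V_final = 24.4 + 13.7250 = 38.1250
°P = 259 − 259/1.064 = 15.5789
cells = 1.05·38.1250·15.5789

623.6447 billion cells


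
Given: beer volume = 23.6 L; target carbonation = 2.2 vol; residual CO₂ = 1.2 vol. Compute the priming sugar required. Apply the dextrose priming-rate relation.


sugar = (target − residual)·4.0·V
sugar = (2.2 − 1.2)·4.0·23.6

94.4000 g


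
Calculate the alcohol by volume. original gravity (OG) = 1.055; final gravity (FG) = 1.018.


ABV = (OG − FG) · 131.25
ABV = (1.055 − 1.018) · 131.25

4.8562 % ABV


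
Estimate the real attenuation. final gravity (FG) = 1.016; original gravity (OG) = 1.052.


AA = (OG−FG)/(OG−1)·100;  RA = AA·0.8192
AA = (1.052 − 1.016)/(1.052 − 1)·100 = 69.2308
RA = 69.2308·0.8192

56.7138 %


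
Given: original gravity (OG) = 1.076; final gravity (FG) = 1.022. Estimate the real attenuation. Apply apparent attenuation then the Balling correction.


AA = (OG−FG)/(OG−1)·100;  RA = AA·0.8192
AA = (1.076 − 1.022)/(1.076 − 1)·100 = 71.0526
RA = 71.0526·0.8192

58.2063 %


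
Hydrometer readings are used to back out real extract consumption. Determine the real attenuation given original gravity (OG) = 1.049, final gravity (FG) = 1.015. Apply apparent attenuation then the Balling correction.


AA = (OG−FG)/(OG−1)·100;  RA = AA·0.8192
AA = (1.049 − 1.015)/(1.049 − 1)·100 = 69.3878
RA = 69.3878·0.8192

56.8424 %


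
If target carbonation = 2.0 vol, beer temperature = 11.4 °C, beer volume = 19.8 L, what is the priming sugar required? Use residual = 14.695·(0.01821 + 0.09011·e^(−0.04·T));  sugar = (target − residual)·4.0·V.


residual = 14.695·(0.01821 + 0.09011·e^(−0.04·11.4)) = 1.1069
sugar = (2.0 − 1.1069)·4.0·19.8

70.7358 g


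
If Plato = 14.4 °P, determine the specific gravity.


SG = 259/(259 − P)
SG = 259/(259 − 14.4)

1.0589


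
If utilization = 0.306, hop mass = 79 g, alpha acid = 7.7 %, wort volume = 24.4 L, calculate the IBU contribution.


IBU = (α/100)·mass·U·1000 / V
IBU = (7.7/100)·79·0.306·1000 / 24.4

76.2868 IBU


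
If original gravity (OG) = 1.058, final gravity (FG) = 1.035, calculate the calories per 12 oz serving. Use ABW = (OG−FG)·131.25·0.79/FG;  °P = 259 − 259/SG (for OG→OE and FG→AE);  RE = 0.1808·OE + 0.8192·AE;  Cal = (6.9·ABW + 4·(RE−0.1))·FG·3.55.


ABW = (1.058 − 1.035)·131.25·0.79/1.035 = 2.3042
OE = 259 − 259/1.058 = 14.1985 °P
AE = 259 − 259/1.035 = 8.7585 °P
RE = 0.1808·14.1985 + 0.8192·8.7585 = 9.7420 °P
Cal = (6.9·2.3042 + 4·(9.7420−0.1))·1.035·3.55

200.1246 kcal


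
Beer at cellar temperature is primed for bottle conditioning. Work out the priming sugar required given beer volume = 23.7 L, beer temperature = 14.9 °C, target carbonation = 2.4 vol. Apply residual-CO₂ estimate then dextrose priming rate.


residual = 14.695·(0.01821 + 0.09011·e^(−0.04·T));  sugar = (target − residual)·4.0·V
residual = 14.695·(0.01821 + 0.09011·e^(−0.04·14.9)) = 0.9972
sugar = (2.4 − 0.9972)·4.0·23.7

132.9829 g


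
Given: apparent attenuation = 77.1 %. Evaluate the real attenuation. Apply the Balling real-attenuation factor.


RA = AA · 0.8192
RA = 77.1 · 0.8192

63.1603 %


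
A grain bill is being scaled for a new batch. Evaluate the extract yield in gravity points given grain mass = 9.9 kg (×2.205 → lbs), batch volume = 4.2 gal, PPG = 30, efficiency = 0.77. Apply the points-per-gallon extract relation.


points = lbs × PPG × eff / vol
lbs = 9.9 × 2.205 = 21.8295
points = 21.8295 × 30 × 0.77 / 4.2

120.0623 points


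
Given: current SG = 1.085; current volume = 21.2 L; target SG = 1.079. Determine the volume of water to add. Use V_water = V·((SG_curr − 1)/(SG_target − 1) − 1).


V_water = 21.2·((1.085 − 1)/(1.079 − 1) − 1)

1.6101 L


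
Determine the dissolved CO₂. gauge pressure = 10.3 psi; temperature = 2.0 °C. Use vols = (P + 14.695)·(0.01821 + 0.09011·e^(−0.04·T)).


vols = (10.3 + 14.695)·(0.01821 + 0.09011·e^(−0.04·2.0))

2.5343 volumes


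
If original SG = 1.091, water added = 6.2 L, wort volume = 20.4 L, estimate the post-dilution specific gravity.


SG_new = 1 + (SG_old − 1)·V_old/(V_old + V_water)
pts = (1.091 − 1)·1000·20.4/(20.4 + 6.2) = 69.7895
SG_new = 1 + 69.7895/1000

1.0698


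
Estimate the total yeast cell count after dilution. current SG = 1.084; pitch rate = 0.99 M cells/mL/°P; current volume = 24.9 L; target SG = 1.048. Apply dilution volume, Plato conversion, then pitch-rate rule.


V_w = V·((SG_c−1)/(SG_t−1)−1);  °P = 259 − 259/SG_t;  cells = rate·(V+V_w)·°P
V_w = 24.9·((1.084−1)/(1.048−1)−1) = 18.6750
V_final = 24.9 + 18.6750 = 43.5750
°P = 259 − 259/1.048 = 11.8626
cells = 0.99·43.5750·11.8626

511.7435 billion cells


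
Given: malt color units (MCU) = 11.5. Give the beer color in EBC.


SRM = 1.4922·MCU^0.6859;  EBC = SRM·1.97
SRM = 1.4922·11.5^0.6859 = 7.9682
EBC = 7.9682·1.97

15.6973 EBC


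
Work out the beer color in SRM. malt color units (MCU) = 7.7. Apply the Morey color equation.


SRM = 1.4922 · MCU^0.6859
SRM = 1.4922 · 7.7^0.6859

6.0516 SRM


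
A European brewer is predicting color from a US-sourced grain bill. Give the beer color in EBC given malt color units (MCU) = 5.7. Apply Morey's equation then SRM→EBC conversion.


SRM = 1.4922·MCU^0.6859;  EBC = SRM·1.97
SRM = 1.4922·5.7^0.6859 = 4.9236
EBC = 4.9236·1.97

9.6995 EBC


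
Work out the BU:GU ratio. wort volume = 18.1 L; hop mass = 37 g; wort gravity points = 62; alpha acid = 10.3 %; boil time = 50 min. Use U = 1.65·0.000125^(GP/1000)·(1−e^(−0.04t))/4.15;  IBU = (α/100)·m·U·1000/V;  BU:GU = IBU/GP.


U = 1.65·0.000125^(62/1000)·(1−e^(−0.04·50))/4.15 = 0.1969
IBU = (10.3/100)·37·0.1969·1000/18.1 = 41.4622
BU:GU = 41.4622/62

0.6687


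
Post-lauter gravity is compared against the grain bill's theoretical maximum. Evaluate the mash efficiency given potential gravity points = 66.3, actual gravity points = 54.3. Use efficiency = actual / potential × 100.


efficiency = 54.3 / 66.3 × 100

81.9005 %


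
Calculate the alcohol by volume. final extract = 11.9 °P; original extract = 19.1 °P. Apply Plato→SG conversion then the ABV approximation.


SG = 259/(259 − P);  ABV = (OG − FG)·131.25
OG = 259/(259 − 19.1) = 1.0796
FG = 259/(259 − 11.9) = 1.0482
ABV = (1.0796 − 1.0482)·131.25

4.1288 % ABV


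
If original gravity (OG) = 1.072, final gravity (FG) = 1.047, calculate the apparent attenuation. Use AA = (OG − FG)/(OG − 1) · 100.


AA = (1.072 − 1.047)/(1.072 − 1) · 100

34.7222 %


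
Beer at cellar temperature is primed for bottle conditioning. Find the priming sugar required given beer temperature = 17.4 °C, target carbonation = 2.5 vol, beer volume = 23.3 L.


residual = 14.695·(0.01821 + 0.09011·e^(−0.04·T));  sugar = (target − residual)·4.0·V
residual = 14.695·(0.01821 + 0.09011·e^(−0.04·17.4)) = 0.9278
sugar = (2.5 − 0.9278)·4.0·23.3

146.5297 g


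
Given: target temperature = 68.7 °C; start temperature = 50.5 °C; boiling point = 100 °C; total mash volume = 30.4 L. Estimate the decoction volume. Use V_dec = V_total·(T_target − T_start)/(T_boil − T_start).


V_dec = 30.4·(68.7 − 50.5)/(100 − 50.5)

11.1774 L


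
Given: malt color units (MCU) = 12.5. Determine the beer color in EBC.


SRM = 1.4922·MCU^0.6859;  EBC = SRM·1.97
SRM = 1.4922·12.5^0.6859 = 8.4372
EBC = 8.4372·1.97

16.6213 EBC


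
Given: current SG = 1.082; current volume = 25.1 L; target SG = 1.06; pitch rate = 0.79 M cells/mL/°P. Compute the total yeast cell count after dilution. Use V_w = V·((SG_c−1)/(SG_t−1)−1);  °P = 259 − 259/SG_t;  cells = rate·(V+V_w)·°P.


V_w = 25.1·((1.082−1)/(1.06−1)−1) = 9.2033
V_final = 25.1 + 9.2033 = 34.3033
°P = 259 − 259/1.06 = 14.6604
cells = 0.79·34.3033·14.6604

397.2909 billion cells


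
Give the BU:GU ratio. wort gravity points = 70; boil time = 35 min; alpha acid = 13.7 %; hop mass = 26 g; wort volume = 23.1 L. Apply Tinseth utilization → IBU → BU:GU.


U = 1.65·0.000125^(GP/1000)·(1−e^(−0.04t))/4.15;  IBU = (α/100)·m·U·1000/V;  BU:GU = IBU/GP
U = 1.65·0.000125^(70/1000)·(1−e^(−0.04·35))/4.15 = 0.1597
IBU = (13.7/100)·26·0.1597·1000/23.1 = 24.6223
BU:GU = 24.6223/70

0.3517


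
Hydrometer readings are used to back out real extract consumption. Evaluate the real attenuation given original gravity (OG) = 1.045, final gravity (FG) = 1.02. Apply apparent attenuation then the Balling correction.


AA = (OG−FG)/(OG−1)·100;  RA = AA·0.8192
AA = (1.045 − 1.02)/(1.045 − 1)·100 = 55.5556
RA = 55.5556·0.8192

45.5111 %


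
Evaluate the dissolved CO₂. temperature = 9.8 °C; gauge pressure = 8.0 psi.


vols = (P + 14.695)·(0.01821 + 0.09011·e^(−0.04·T))
vols = (8.0 + 14.695)·(0.01821 + 0.09011·e^(−0.04·9.8))

1.7951 volumes


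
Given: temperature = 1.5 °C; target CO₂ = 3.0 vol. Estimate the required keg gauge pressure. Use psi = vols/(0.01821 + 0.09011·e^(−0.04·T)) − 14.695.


psi = 3.0/(0.01821 + 0.09011·e^(−0.04·1.5)) − 14.695

14.4108 psi


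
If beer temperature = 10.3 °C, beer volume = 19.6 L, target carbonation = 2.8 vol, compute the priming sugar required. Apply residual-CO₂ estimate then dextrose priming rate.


residual = 14.695·(0.01821 + 0.09011·e^(−0.04·T));  sugar = (target − residual)·4.0·V
residual = 14.695·(0.01821 + 0.09011·e^(−0.04·10.3)) = 1.1446
sugar = (2.8 − 1.1446)·4.0·19.6

129.7815 g


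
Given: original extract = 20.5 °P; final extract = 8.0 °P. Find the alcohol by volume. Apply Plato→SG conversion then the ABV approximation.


SG = 259/(259 − P);  ABV = (OG − FG)·131.25
OG = 259/(259 − 20.5) = 1.0860
FG = 259/(259 − 8.0) = 1.0319
ABV = (1.0860 − 1.0319)·131.25

7.0982 % ABV


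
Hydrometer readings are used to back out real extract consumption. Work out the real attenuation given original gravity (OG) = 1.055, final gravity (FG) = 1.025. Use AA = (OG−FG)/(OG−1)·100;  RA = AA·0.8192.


AA = (1.055 − 1.025)/(1.055 − 1)·100 = 54.5455
RA = 54.5455·0.8192

44.6836 %


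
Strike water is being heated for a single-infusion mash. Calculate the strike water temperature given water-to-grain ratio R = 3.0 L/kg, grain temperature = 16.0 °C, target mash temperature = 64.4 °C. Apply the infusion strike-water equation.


T_strike = (0.41/R)·(T_mash − T_grain) + T_mash
T_strike = (0.41/3.0)·(64.4 − 16.0) + 64.4

71.0147 °C


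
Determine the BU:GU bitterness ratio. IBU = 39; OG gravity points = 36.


BU:GU = IBU / OG_points
BU:GU = 39 / 36

1.0833


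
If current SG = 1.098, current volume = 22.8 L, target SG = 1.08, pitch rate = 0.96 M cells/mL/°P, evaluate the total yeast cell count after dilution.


V_w = V·((SG_c−1)/(SG_t−1)−1);  °P = 259 − 259/SG_t;  cells = rate·(V+V_w)·°P
V_w = 22.8·((1.098−1)/(1.08−1)−1) = 5.1300
V_final = 22.8 + 5.1300 = 27.9300
°P = 259 − 259/1.08 = 19.1852
cells = 0.96·27.9300·19.1852

514.4085 billion cells


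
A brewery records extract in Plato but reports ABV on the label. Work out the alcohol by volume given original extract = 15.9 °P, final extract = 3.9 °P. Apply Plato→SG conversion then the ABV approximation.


SG = 259/(259 − P);  ABV = (OG − FG)·131.25
OG = 259/(259 − 15.9) = 1.0654
FG = 259/(259 − 3.9) = 1.0153
ABV = (1.0654 − 1.0153)·131.25

6.5779 % ABV


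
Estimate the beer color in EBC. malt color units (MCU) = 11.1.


SRM = 1.4922·MCU^0.6859;  EBC = SRM·1.97
SRM = 1.4922·11.1^0.6859 = 7.7770
EBC = 7.7770·1.97

15.3208 EBC


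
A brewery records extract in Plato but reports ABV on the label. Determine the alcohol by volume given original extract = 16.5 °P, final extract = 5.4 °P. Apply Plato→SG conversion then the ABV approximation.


SG = 259/(259 − P);  ABV = (OG − FG)·131.25
OG = 259/(259 − 16.5) = 1.0680
FG = 259/(259 − 5.4) = 1.0213
ABV = (1.0680 − 1.0213)·131.25

6.1357 % ABV


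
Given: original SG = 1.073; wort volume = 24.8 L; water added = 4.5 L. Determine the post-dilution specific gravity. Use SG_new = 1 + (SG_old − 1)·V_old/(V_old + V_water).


pts = (1.073 − 1)·1000·24.8/(24.8 + 4.5) = 61.7884
SG_new = 1 + 61.7884/1000

1.0618


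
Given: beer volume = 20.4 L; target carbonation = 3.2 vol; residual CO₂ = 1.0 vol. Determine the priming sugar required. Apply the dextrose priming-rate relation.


sugar = (target − residual)·4.0·V
sugar = (3.2 − 1.0)·4.0·20.4

179.5200 g


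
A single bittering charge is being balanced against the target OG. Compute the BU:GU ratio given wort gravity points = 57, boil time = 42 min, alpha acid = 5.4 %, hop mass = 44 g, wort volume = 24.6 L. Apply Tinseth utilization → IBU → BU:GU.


U = 1.65·0.000125^(GP/1000)·(1−e^(−0.04t))/4.15;  IBU = (α/100)·m·U·1000/V;  BU:GU = IBU/GP
U = 1.65·0.000125^(57/1000)·(1−e^(−0.04·42))/4.15 = 0.1938
IBU = (5.4/100)·44·0.1938·1000/24.6 = 18.7196
BU:GU = 18.7196/57

0.3284


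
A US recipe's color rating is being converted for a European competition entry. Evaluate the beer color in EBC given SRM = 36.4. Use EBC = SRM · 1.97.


EBC = 36.4 · 1.97

71.7080 EBC


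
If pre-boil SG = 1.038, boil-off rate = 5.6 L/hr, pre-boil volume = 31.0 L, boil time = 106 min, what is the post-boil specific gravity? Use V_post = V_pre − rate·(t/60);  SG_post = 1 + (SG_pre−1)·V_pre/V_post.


V_post = 31.0 − 5.6·(106/60) = 21.1067
SG_post = 1 + (1.038 − 1)·31.0/21.1067

1.0558


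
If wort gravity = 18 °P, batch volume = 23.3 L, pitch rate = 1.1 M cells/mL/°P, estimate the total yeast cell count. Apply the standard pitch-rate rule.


cells (billions) = rate · V_L · °P
cells = 1.1 · 23.3 · 18

461.3400 billion cells


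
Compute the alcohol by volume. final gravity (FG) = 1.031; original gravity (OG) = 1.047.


ABV = (OG − FG) · 131.25
ABV = (1.047 − 1.031) · 131.25

2.1000 % ABV


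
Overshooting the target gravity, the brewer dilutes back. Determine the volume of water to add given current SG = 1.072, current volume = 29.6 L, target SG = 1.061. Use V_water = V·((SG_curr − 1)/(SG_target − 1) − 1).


V_water = 29.6·((1.072 − 1)/(1.061 − 1) − 1)

5.3377 L


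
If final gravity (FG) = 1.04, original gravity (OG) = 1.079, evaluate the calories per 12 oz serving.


ABW = (OG−FG)·131.25·0.79/FG;  °P = 259 − 259/SG (for OG→OE and FG→AE);  RE = 0.1808·OE + 0.8192·AE;  Cal = (6.9·ABW + 4·(RE−0.1))·FG·3.55
ABW = (1.079 − 1.04)·131.25·0.79/1.04 = 3.8883
OE = 259 − 259/1.079 = 18.9629 °P
AE = 259 − 259/1.04 = 9.9615 °P
RE = 0.1808·18.9629 + 0.8192·9.9615 = 11.5890 °P
Cal = (6.9·3.8883 + 4·(11.5890−0.1))·1.04·3.55

268.7226 kcal


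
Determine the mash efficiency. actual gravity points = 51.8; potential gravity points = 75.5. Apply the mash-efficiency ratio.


efficiency = actual / potential × 100
efficiency = 51.8 / 75.5 × 100

68.6093 %


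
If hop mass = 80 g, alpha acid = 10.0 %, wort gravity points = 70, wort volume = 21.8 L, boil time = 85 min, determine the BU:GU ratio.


U = 1.65·0.000125^(GP/1000)·(1−e^(−0.04t))/4.15;  IBU = (α/100)·m·U·1000/V;  BU:GU = IBU/GP
U = 1.65·0.000125^(70/1000)·(1−e^(−0.04·85))/4.15 = 0.2049
IBU = (10.0/100)·80·0.2049·1000/21.8 = 75.1816
BU:GU = 75.1816/70

1.0740


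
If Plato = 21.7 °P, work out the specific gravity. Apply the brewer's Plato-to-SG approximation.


SG = 259/(259 − P)
SG = 259/(259 − 21.7)

1.0914


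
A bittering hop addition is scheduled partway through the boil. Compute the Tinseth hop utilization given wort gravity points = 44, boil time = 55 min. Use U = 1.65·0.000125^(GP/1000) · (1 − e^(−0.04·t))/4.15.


bigness = 1.65·0.000125^(44/1000) = 1.1111
boil_factor = (1 − e^(−0.04·55))/4.15 = 0.2143
U = 1.1111 · 0.2143

0.2381


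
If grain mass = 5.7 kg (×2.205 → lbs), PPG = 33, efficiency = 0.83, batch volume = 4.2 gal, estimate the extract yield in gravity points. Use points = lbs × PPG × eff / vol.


lbs = 5.7 × 2.205 = 12.5685
points = 12.5685 × 33 × 0.83 / 4.2

81.9646 points


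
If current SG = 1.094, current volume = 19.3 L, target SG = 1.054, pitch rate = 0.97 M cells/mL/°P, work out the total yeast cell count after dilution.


V_w = V·((SG_c−1)/(SG_t−1)−1);  °P = 259 − 259/SG_t;  cells = rate·(V+V_w)·°P
V_w = 19.3·((1.094−1)/(1.054−1)−1) = 14.2963
V_final = 19.3 + 14.2963 = 33.5963
°P = 259 − 259/1.054 = 13.2694
cells = 0.97·33.5963·13.2694

432.4302 billion cells


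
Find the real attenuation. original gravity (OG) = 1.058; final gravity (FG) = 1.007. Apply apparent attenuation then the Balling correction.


AA = (OG−FG)/(OG−1)·100;  RA = AA·0.8192
AA = (1.058 − 1.007)/(1.058 − 1)·100 = 87.9310
RA = 87.9310·0.8192

72.0331 %


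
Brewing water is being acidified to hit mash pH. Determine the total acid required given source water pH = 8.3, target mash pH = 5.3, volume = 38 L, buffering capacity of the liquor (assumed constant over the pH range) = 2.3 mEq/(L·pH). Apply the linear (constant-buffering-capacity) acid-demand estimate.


acid = buffering capacity · (pH_source − pH_target) · V
acid = 2.3 · (8.3 − 5.3) · 38

262.2000 mEq


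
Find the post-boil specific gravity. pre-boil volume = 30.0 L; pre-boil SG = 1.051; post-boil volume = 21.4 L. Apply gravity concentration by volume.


SG_post = 1 + (SG_pre − 1)·V_pre/V_post
pts_pre = (1.051 − 1)·1000 = 51.0000
pts_post = 51.0000·30.0/21.4 = 71.4953
SG_post = 1 + 71.4953/1000

1.0715


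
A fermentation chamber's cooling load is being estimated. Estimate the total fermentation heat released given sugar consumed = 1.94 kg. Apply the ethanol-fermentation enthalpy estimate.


Q = m_sugar · 590 kJ/kg
Q = 1.94 · 590

1144.6000 kJ


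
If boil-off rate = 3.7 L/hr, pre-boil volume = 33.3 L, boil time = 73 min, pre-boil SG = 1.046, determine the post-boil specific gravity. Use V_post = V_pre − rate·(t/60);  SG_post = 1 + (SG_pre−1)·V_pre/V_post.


V_post = 33.3 − 3.7·(73/60) = 28.7983
SG_post = 1 + (1.046 − 1)·33.3/28.7983

1.0532


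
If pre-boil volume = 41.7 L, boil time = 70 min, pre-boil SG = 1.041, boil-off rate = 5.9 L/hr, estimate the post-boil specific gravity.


V_post = V_pre − rate·(t/60);  SG_post = 1 + (SG_pre−1)·V_pre/V_post
V_post = 41.7 − 5.9·(70/60) = 34.8167
SG_post = 1 + (1.041 − 1)·41.7/34.8167

1.0491


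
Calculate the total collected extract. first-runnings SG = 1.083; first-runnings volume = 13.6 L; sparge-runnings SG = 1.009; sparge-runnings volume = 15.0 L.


total = Σ (SG_i − 1)·1000·V_i
first = (1.083 − 1)·1000·13.6 = 1128.8000
sparge = (1.009 − 1)·1000·15.0 = 135.0000
total = 1128.8000 + 135.0000

1263.8000 gravity·L


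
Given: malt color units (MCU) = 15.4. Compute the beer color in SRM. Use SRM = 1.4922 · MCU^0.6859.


SRM = 1.4922 · 15.4^0.6859

9.7353 SRM


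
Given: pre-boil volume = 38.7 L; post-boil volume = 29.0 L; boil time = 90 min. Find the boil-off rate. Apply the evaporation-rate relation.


rate = (V_pre − V_post) / (t_min/60)
rate = (38.7 − 29.0) / (90/60)

6.4667 L/hr


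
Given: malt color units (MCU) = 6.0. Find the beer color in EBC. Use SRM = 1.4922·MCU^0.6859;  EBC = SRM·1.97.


SRM = 1.4922·6.0^0.6859 = 5.0999
EBC = 5.0999·1.97

10.0468 EBC


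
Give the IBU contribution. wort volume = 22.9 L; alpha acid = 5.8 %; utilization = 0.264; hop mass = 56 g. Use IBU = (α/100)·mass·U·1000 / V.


IBU = (5.8/100)·56·0.264·1000 / 22.9

37.4442 IBU


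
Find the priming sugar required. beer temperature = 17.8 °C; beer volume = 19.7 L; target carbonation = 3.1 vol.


residual = 14.695·(0.01821 + 0.09011·e^(−0.04·T));  sugar = (target − residual)·4.0·V
residual = 14.695·(0.01821 + 0.09011·e^(−0.04·17.8)) = 0.9173
sugar = (3.1 − 0.9173)·4.0·19.7

171.9957 g


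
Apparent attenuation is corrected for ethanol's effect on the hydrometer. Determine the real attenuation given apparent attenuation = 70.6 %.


RA = AA · 0.8192
RA = 70.6 · 0.8192

57.8355 %


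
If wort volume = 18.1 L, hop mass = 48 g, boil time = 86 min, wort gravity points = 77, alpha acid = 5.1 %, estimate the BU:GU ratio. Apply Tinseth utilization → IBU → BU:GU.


U = 1.65·0.000125^(GP/1000)·(1−e^(−0.04t))/4.15;  IBU = (α/100)·m·U·1000/V;  BU:GU = IBU/GP
U = 1.65·0.000125^(77/1000)·(1−e^(−0.04·86))/4.15 = 0.1926
IBU = (5.1/100)·48·0.1926·1000/18.1 = 26.0542
BU:GU = 26.0542/77

0.3384


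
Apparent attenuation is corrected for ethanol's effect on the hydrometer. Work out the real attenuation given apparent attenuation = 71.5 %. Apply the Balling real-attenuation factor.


RA = AA · 0.8192
RA = 71.5 · 0.8192

58.5728 %


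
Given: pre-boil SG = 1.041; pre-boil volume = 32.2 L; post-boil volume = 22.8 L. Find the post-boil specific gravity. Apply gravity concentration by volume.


SG_post = 1 + (SG_pre − 1)·V_pre/V_post
pts_pre = (1.041 − 1)·1000 = 41.0000
pts_post = 41.0000·32.2/22.8 = 57.9035
SG_post = 1 + 57.9035/1000

1.0579


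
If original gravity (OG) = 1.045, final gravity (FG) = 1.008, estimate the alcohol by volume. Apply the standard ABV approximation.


ABV = (OG − FG) · 131.25
ABV = (1.045 − 1.008) · 131.25

4.8562 % ABV


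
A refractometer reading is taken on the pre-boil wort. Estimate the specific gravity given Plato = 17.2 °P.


SG = 259/(259 − P)
SG = 259/(259 − 17.2)

1.0711


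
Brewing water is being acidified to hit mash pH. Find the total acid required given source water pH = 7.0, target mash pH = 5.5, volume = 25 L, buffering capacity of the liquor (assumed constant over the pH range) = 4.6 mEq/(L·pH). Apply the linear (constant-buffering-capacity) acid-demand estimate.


acid = buffering capacity · (pH_source − pH_target) · V
acid = 4.6 · (7.0 − 5.5) · 25

172.5000 mEq


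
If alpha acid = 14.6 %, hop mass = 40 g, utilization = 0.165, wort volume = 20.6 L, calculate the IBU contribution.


IBU = (α/100)·mass·U·1000 / V
IBU = (14.6/100)·40·0.165·1000 / 20.6

46.7767 IBU


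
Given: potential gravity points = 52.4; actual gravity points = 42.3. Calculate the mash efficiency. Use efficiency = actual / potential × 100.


efficiency = 42.3 / 52.4 × 100

80.7252 %


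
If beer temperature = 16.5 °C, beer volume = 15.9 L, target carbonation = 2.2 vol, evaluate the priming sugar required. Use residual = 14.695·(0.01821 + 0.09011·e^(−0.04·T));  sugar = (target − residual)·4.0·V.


residual = 14.695·(0.01821 + 0.09011·e^(−0.04·16.5)) = 0.9520
sugar = (2.2 − 0.9520)·4.0·15.9

79.3732 g


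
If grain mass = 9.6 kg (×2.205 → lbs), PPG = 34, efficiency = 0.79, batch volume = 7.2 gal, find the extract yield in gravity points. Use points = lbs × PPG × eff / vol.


lbs = 9.6 × 2.205 = 21.1680
points = 21.1680 × 34 × 0.79 / 7.2

78.9684 points


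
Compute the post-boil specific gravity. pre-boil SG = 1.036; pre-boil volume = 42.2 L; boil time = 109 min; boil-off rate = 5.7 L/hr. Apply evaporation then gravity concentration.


V_post = V_pre − rate·(t/60);  SG_post = 1 + (SG_pre−1)·V_pre/V_post
V_post = 42.2 − 5.7·(109/60) = 31.8450
SG_post = 1 + (1.036 − 1)·42.2/31.8450

1.0477


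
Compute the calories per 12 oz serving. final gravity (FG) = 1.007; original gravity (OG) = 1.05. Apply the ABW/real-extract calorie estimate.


ABW = (OG−FG)·131.25·0.79/FG;  °P = 259 − 259/SG (for OG→OE and FG→AE);  RE = 0.1808·OE + 0.8192·AE;  Cal = (6.9·ABW + 4·(RE−0.1))·FG·3.55
ABW = (1.05 − 1.007)·131.25·0.79/1.007 = 4.4276
OE = 259 − 259/1.05 = 12.3333 °P
AE = 259 − 259/1.007 = 1.8004 °P
RE = 0.1808·12.3333 + 0.8192·1.8004 = 3.7048 °P
Cal = (6.9·4.4276 + 4·(3.7048−0.1))·1.007·3.55

160.7583 kcal


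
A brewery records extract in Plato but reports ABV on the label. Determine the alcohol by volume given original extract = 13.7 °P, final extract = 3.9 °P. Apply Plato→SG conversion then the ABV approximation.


SG = 259/(259 − P);  ABV = (OG − FG)·131.25
OG = 259/(259 − 13.7) = 1.0558
FG = 259/(259 − 3.9) = 1.0153
ABV = (1.0558 − 1.0153)·131.25

5.3237 % ABV


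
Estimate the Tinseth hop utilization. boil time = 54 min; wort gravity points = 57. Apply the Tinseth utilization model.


U = 1.65·0.000125^(GP/1000) · (1 − e^(−0.04·t))/4.15
bigness = 1.65·0.000125^(57/1000) = 0.9886
boil_factor = (1 − e^(−0.04·54))/4.15 = 0.2132
U = 0.9886 · 0.2132

0.2107


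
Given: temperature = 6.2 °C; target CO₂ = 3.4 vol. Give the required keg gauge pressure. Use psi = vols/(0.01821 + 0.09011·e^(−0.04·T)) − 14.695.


psi = 3.4/(0.01821 + 0.09011·e^(−0.04·6.2)) − 14.695

23.7108 psi


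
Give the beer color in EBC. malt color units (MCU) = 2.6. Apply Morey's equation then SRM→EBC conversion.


SRM = 1.4922·MCU^0.6859;  EBC = SRM·1.97
SRM = 1.4922·2.6^0.6859 = 2.8738
EBC = 2.8738·1.97

5.6614 EBC


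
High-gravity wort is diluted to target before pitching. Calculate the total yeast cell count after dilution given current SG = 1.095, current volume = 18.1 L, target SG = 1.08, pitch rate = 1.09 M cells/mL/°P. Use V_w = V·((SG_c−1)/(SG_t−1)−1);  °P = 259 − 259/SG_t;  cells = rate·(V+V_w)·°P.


V_w = 18.1·((1.095−1)/(1.08−1)−1) = 3.3937
V_final = 18.1 + 3.3937 = 21.4937
°P = 259 − 259/1.08 = 19.1852
cells = 1.09·21.4937·19.1852

449.4741 billion cells


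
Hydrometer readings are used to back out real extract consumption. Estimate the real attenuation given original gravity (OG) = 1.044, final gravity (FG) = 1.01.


AA = (OG−FG)/(OG−1)·100;  RA = AA·0.8192
AA = (1.044 − 1.01)/(1.044 − 1)·100 = 77.2727
RA = 77.2727·0.8192

63.3018 %


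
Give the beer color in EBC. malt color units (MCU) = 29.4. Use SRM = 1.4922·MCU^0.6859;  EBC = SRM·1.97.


SRM = 1.4922·29.4^0.6859 = 15.1693
EBC = 15.1693·1.97

29.8836 EBC


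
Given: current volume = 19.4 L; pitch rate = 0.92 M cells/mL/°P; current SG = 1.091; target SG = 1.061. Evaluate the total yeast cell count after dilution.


V_w = V·((SG_c−1)/(SG_t−1)−1);  °P = 259 − 259/SG_t;  cells = rate·(V+V_w)·°P
V_w = 19.4·((1.091−1)/(1.061−1)−1) = 9.5410
V_final = 19.4 + 9.5410 = 28.9410
°P = 259 − 259/1.061 = 14.8907
cells = 0.92·28.9410·14.8907

396.4746 billion cells


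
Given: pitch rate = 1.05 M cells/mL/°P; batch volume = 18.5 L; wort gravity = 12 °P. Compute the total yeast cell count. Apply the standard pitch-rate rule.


cells (billions) = rate · V_L · °P
cells = 1.05 · 18.5 · 12

233.1000 billion cells


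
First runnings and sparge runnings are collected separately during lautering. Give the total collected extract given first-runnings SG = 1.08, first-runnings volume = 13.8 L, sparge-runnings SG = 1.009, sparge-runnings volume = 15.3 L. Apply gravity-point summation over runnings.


total = Σ (SG_i − 1)·1000·V_i
first = (1.08 − 1)·1000·13.8 = 1104.0000
sparge = (1.009 − 1)·1000·15.3 = 137.7000
total = 1104.0000 + 137.7000

1241.7000 gravity·L


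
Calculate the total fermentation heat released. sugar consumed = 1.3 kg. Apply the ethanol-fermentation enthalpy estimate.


Q = m_sugar · 590 kJ/kg
Q = 1.3 · 590

767.0000 kJ


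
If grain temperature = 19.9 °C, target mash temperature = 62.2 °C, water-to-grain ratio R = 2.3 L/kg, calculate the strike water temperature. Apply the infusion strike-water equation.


T_strike = (0.41/R)·(T_mash − T_grain) + T_mash
T_strike = (0.41/2.3)·(62.2 − 19.9) + 62.2

69.7404 °C


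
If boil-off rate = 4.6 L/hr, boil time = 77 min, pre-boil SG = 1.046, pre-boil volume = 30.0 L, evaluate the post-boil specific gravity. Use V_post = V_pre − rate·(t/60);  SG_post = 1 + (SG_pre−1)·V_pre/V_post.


V_post = 30.0 − 4.6·(77/60) = 24.0967
SG_post = 1 + (1.046 − 1)·30.0/24.0967

1.0573


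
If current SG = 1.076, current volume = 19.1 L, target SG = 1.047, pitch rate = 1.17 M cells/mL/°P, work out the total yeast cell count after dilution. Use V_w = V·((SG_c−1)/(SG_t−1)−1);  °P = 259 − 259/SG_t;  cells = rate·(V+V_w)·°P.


V_w = 19.1·((1.076−1)/(1.047−1)−1) = 11.7851
V_final = 19.1 + 11.7851 = 30.8851
°P = 259 − 259/1.047 = 11.6266
cells = 1.17·30.8851·11.6266

420.1321 billion cells


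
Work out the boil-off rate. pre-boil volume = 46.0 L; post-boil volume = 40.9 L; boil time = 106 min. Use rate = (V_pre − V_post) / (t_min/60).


rate = (46.0 − 40.9) / (106/60)

2.8868 L/hr


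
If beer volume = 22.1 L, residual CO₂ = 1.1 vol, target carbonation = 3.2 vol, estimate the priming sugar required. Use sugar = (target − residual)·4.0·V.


sugar = (3.2 − 1.1)·4.0·22.1

185.6400 g


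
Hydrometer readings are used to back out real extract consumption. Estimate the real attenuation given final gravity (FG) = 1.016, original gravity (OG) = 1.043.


AA = (OG−FG)/(OG−1)·100;  RA = AA·0.8192
AA = (1.043 − 1.016)/(1.043 − 1)·100 = 62.7907
RA = 62.7907·0.8192

51.4381 %


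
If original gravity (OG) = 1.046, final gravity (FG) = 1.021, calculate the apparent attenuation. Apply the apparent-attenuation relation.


AA = (OG − FG)/(OG − 1) · 100
AA = (1.046 − 1.021)/(1.046 − 1) · 100

54.3478 %


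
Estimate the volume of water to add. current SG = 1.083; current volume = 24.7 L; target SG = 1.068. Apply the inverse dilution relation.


V_water = V·((SG_curr − 1)/(SG_target − 1) − 1)
V_water = 24.7·((1.083 − 1)/(1.068 − 1) − 1)

5.4485 L


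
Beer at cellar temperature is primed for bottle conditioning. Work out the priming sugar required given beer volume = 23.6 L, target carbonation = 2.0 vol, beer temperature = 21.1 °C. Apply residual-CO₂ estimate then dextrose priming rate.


residual = 14.695·(0.01821 + 0.09011·e^(−0.04·T));  sugar = (target − residual)·4.0·V
residual = 14.695·(0.01821 + 0.09011·e^(−0.04·21.1)) = 0.8370
sugar = (2.0 − 0.8370)·4.0·23.6

109.7900 g
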